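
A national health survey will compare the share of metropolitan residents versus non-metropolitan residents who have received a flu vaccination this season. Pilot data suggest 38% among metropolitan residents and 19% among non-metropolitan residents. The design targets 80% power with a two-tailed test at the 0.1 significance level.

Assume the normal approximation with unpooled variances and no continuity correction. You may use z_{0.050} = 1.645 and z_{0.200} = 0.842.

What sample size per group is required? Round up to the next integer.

n = (z_{α/2} + z_β)² · [p₁(1−p₁) + p₂(1−p₂)] / (p₁ − p₂)²
  = (1.645 + 0.842)² · (0.38·0.62 + 0.19·0.81) / (0.19)²
  = (2.487)² · (0.2356 + 0.1539) / 0.0361
  = 6.1852 · 0.3895 / 0.0361
  = 66.73
Round up → n = 67 per group.

n = 67 per group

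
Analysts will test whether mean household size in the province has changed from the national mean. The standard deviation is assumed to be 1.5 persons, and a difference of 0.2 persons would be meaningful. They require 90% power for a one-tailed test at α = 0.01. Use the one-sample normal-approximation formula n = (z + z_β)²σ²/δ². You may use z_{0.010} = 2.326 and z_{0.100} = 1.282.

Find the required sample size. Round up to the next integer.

n = (z_α + z_β)² · σ² / δ²
  = (2.326 + 1.282)² · 1.5² / 0.2²
  = 13.0177 · 2.25 / 0.04
  = 732.24
Round up → n = 733.

n = 733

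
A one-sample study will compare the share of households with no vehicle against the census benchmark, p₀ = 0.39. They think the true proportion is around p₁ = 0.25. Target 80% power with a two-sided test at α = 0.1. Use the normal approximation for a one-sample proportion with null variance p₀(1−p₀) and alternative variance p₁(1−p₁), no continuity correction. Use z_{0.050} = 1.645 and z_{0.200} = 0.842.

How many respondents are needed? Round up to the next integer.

n = 70

n = [z_{α/2}·√(p₀q₀) + z_β·√(p₁q₁)]² / (p₁ − p₀)²
  = [1.645·√(0.39·0.61) + 0.842·√(0.25·0.75)]² / (-0.14)²
  = [1.645·0.4877 + 0.842·0.4330]² / 0.0196
  = [1.1669]² / 0.0196
  = 69.48
Round up → n = 70.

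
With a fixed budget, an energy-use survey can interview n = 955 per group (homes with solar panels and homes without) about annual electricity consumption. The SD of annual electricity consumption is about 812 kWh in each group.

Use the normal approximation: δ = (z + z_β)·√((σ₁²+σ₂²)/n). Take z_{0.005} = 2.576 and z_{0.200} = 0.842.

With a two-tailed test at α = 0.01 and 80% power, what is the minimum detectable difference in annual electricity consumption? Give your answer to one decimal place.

δ = (z_{α/2} + z_β) · √((σ₁²+σ₂²)/n)
  = (2.576 + 0.842) · √(1318688/955)
  = 3.418 · √1380.8
  = 3.418 · 37.1595
  = 127.0110

Minimum detectable difference ≈ 127.0 kWh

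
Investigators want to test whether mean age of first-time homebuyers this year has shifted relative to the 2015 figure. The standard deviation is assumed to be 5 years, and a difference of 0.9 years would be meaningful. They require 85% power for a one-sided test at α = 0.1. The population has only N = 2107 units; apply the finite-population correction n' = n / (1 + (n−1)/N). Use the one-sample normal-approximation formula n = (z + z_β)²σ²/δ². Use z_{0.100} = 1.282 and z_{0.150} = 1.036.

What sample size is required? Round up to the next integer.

n = (z_α + z_β)² · σ² / δ²
  = (1.282 + 1.036)² · 5² / 0.9²
  = 5.3731 · 25 / 0.81
  = 165.84
Finite-population correction (N = 2107): 165.84 / (1 + (165.84 − 1)/2107) = 153.80.
Round up → n = 154.

n = 154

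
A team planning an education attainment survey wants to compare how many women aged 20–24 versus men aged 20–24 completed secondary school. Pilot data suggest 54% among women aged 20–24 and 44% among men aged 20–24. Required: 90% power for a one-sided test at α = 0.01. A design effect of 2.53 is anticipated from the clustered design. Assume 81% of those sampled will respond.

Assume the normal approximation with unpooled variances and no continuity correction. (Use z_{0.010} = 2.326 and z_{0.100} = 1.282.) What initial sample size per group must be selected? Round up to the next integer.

n = (z_α + z_β)² · [p₁(1−p₁) + p₂(1−p₂)] / (p₁ − p₂)²
  = (2.326 + 1.282)² · (0.54·0.46 + 0.44·0.56) / (0.10)²
  = (3.608)² · (0.2484 + 0.2464) / 0.0100
  = 13.0177 · 0.4948 / 0.0100
  = 644.11
Design effect: 2.53 × 644.11 = 1629.61.
Adjust for 81% response: 1629.61 / 0.81 = 2011.86.
Round up → n = 2012 per group.

n = 2012 per group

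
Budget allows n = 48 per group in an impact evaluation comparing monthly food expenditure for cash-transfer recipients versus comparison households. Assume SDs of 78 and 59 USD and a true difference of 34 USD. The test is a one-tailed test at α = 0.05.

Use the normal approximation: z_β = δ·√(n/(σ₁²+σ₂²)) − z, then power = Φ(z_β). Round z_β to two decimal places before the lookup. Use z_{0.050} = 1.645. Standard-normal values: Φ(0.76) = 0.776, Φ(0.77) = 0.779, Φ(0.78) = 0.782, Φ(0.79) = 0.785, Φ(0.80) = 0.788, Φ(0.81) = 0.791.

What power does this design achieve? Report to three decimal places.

Power ≈ 0.776

z_β = δ·√(n/(σ₁²+σ₂²)) − z_α
    = 34 · √(48/9565) − 1.645
    = 34 · 0.07084 − 1.645
    = 2.4086 − 1.645 = 0.7636 → 0.76
Power = Φ(0.76) = 0.776.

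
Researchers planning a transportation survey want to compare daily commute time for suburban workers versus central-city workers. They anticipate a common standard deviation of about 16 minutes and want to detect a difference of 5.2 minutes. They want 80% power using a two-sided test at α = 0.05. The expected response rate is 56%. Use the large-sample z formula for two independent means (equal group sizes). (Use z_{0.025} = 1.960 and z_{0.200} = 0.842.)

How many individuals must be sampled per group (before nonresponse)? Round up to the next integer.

n = (z_{α/2} + z_β)² · (σ₁² + σ₂²) / δ²
  = (1.960 + 0.842)² · (2·16² = 512) / 5.2²
  = 7.8512 · 512 / 27.04
  = 148.66
Adjust for 56% response: 148.66 / 0.56 = 265.47.
Round up → n = 266 per group.

n = 266 per group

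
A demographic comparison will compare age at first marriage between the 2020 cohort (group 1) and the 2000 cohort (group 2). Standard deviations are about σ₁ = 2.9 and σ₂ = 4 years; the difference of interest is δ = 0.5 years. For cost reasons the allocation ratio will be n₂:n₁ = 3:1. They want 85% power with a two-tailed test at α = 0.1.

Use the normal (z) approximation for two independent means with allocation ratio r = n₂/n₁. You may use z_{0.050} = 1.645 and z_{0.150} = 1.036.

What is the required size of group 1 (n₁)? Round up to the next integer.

n₁ = 396

n₁ = (z_{α/2} + z_β)² · (σ₁² + σ₂²/r) / δ²
   = (1.645 + 1.036)² · (2.9² + 4²/3) / 0.5²
   = 7.1878 · (8.41 + 5.3333) / 0.25
   = 7.1878 · 13.7433 / 0.25
   = 395.14
Round up → n₁ = 396; n₂ = r·n₁ = 3 × 396 = 1188.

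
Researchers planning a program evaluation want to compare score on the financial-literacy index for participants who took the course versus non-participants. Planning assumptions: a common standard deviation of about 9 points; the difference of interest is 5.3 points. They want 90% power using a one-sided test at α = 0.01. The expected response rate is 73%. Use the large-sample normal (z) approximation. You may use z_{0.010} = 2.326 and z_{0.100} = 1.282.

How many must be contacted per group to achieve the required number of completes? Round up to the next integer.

n = (z_α + z_β)² · (σ₁² + σ₂²) / δ²
  = (2.326 + 1.282)² · (2·9² = 162) / 5.3²
  = 13.0177 · 162 / 28.09
  = 75.08
Adjust for 73% response: 75.08 / 0.73 = 102.84.
Round up → n = 103 per group.

n = 103 per group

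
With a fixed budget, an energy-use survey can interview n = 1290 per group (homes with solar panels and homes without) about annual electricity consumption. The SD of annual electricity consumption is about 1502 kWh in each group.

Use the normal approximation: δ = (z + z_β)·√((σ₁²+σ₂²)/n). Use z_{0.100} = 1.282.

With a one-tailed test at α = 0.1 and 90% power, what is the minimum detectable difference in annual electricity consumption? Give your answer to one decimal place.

δ = (z_α + z_β) · √((σ₁²+σ₂²)/n)
  = (1.282 + 1.282) · √(4512008/1290)
  = 2.564 · √3497.7
  = 2.564 · 59.1412
  = 151.6380

Minimum detectable difference ≈ 151.6 kWh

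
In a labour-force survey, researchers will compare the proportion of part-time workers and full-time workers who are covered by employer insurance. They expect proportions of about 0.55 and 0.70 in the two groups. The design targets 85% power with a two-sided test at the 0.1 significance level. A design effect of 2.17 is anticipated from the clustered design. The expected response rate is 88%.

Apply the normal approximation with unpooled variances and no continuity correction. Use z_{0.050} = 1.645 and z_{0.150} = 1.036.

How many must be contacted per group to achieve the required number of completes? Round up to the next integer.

n = 361 per group

n = (z_{α/2} + z_β)² · [p₁(1−p₁) + p₂(1−p₂)] / (p₁ − p₂)²
  = (1.645 + 1.036)² · (0.55·0.45 + 0.70·0.30) / (-0.15)²
  = (2.681)² · (0.2475 + 0.2100) / 0.0225
  = 7.1878 · 0.4575 / 0.0225
  = 146.15
Design effect: 2.17 × 146.15 = 317.15.
Adjust for 88% response: 317.15 / 0.88 = 360.40.
Round up → n = 361 per group.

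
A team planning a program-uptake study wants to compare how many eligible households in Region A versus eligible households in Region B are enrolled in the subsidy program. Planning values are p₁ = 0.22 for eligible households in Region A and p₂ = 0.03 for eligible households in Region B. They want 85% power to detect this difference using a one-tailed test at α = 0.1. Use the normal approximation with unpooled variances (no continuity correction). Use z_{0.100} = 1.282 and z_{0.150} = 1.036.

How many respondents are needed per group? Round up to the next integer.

n = (z_α + z_β)² · [p₁(1−p₁) + p₂(1−p₂)] / (p₁ − p₂)²
  = (1.282 + 1.036)² · (0.22·0.78 + 0.03·0.97) / (0.19)²
  = (2.318)² · (0.1716 + 0.0291) / 0.0361
  = 5.3731 · 0.2007 / 0.0361
  = 29.87
Round up → n = 30 per group.

n = 30 per group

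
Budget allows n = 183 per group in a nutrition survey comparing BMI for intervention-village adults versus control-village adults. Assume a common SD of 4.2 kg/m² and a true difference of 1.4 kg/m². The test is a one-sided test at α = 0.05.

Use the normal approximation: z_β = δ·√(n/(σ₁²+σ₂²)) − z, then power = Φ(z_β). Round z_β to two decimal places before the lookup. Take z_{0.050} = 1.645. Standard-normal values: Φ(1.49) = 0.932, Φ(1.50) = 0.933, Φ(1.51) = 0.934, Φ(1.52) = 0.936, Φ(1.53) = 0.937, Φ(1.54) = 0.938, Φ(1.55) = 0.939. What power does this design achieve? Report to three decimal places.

z_β = δ·√(n/(σ₁²+σ₂²)) − z_α
    = 1.4 · √(183/35.28) − 1.645
    = 1.4 · 2.27752 − 1.645
    = 3.1885 − 1.645 = 1.5435 → 1.54
Power = Φ(1.54) = 0.938.

Power ≈ 0.938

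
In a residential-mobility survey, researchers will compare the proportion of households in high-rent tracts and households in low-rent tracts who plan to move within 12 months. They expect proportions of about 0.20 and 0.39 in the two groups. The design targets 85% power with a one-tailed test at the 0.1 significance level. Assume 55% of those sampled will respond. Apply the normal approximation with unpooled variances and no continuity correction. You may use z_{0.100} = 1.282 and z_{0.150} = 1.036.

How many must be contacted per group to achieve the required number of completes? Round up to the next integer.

n = (z_α + z_β)² · [p₁(1−p₁) + p₂(1−p₂)] / (p₁ − p₂)²
  = (1.282 + 1.036)² · (0.20·0.80 + 0.39·0.61) / (-0.19)²
  = (2.318)² · (0.1600 + 0.2379) / 0.0361
  = 5.3731 · 0.3979 / 0.0361
  = 59.22
Adjust for 55% response: 59.22 / 0.55 = 107.68.
Round up → n = 108 per group.

n = 108 per group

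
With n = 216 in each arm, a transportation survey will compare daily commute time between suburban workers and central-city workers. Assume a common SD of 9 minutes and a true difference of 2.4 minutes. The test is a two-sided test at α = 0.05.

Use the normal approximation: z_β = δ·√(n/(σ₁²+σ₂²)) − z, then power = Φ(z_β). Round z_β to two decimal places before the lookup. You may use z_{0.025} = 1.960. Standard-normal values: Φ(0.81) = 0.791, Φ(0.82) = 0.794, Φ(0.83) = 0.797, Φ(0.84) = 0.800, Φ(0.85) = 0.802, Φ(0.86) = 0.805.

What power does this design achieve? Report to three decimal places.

Power ≈ 0.791

z_β = δ·√(n/(σ₁²+σ₂²)) − z_{α/2}
    = 2.4 · √(216/162) − 1.960
    = 2.4 · 1.15470 − 1.960
    = 2.7713 − 1.960 = 0.8113 → 0.81
Power = Φ(0.81) = 0.791.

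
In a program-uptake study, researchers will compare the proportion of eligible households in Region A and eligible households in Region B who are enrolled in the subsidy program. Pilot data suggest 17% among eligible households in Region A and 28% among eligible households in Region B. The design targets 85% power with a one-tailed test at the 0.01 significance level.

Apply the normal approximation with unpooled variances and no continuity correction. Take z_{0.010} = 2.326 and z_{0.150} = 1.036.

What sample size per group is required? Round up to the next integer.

n = 321 per group

n = (z_α + z_β)² · [p₁(1−p₁) + p₂(1−p₂)] / (p₁ − p₂)²
  = (2.326 + 1.036)² · (0.17·0.83 + 0.28·0.72) / (-0.11)²
  = (3.362)² · (0.1411 + 0.2016) / 0.0121
  = 11.3030 · 0.3427 / 0.0121
  = 320.13
Round up → n = 321 per group.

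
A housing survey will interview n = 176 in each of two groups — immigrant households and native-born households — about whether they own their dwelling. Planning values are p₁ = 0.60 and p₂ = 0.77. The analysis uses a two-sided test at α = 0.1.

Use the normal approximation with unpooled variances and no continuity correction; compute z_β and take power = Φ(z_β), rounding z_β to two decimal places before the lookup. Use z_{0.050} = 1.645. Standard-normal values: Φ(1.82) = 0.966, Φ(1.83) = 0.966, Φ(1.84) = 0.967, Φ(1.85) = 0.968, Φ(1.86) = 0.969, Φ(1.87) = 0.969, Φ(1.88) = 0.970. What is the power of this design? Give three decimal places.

z_β = |p₁−p₂|·√(n/[p₁q₁+p₂q₂]) − z_{α/2}
    = 0.17 · √(176/0.4171) − 1.645
    = 0.17 · 20.5417 − 1.645
    = 3.4921 − 1.645 = 1.8471 → 1.85
Power = Φ(1.85) = 0.968.

Power ≈ 0.968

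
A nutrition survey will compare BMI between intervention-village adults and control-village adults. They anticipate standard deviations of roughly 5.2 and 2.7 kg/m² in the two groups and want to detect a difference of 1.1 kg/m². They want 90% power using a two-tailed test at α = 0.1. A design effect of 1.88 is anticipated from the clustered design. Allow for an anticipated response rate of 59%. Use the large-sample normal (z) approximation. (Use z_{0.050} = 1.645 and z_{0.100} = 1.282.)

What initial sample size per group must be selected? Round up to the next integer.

n = 775 per group

n = (z_{α/2} + z_β)² · (σ₁² + σ₂²) / δ²
  = (1.645 + 1.282)² · (5.2² + 2.7² = 34.33) / 1.1²
  = 8.5673 · 34.33 / 1.21
  = 243.07
Design effect: 1.88 × 243.07 = 456.97.
Adjust for 59% response: 456.97 / 0.59 = 774.53.
Round up → n = 775 per group.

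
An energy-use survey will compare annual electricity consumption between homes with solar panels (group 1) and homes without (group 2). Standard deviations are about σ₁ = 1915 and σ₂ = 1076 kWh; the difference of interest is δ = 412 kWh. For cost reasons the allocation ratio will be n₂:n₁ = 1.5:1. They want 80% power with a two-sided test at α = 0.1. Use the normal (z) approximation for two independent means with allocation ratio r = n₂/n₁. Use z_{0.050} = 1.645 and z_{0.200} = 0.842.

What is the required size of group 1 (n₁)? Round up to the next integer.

n₁ = (z_{α/2} + z_β)² · (σ₁² + σ₂²/r) / δ²
   = (1.645 + 0.842)² · (1915² + 1076²/1.5) / 412²
   = 6.1852 · (3667225 + 771850.7) / 169744
   = 6.1852 · 4439075.7 / 169744
   = 161.75
Round up → n₁ = 162; n₂ = r·n₁ = 1.5 × 162 = 243.

n₁ = 162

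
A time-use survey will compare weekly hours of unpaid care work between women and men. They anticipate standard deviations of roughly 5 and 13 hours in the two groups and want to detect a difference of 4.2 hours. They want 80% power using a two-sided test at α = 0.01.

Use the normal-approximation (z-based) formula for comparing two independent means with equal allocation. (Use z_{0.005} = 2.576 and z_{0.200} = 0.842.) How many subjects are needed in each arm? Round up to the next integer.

n = (z_{α/2} + z_β)² · (σ₁² + σ₂²) / δ²
  = (2.576 + 0.842)² · (5² + 13² = 194) / 4.2²
  = 11.6827 · 194 / 17.64
  = 128.48
Round up → n = 129 per group.

n = 129 per group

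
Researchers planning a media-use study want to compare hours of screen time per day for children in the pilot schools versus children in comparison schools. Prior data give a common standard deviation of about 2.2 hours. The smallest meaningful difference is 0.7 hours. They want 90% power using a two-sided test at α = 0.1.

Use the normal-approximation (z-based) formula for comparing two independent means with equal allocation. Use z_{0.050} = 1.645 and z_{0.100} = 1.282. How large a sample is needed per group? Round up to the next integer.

n = (z_{α/2} + z_β)² · (σ₁² + σ₂²) / δ²
  = (1.645 + 1.282)² · (2·2.2² = 9.68) / 0.7²
  = 8.5673 · 9.68 / 0.49
  = 169.25
Round up → n = 170 per group.

n = 170 per group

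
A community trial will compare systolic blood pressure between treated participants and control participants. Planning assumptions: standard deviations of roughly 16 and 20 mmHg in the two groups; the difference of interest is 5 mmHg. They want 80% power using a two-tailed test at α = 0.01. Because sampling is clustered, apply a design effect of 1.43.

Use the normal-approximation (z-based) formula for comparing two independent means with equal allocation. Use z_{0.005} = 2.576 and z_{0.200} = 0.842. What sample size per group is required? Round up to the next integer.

n = 439 per group

n = (z_{α/2} + z_β)² · (σ₁² + σ₂²) / δ²
  = (2.576 + 0.842)² · (16² + 20² = 656) / 5²
  = 11.6827 · 656 / 25
  = 306.55
Design effect: 1.43 × 306.55 = 438.37.
Round up → n = 439 per group.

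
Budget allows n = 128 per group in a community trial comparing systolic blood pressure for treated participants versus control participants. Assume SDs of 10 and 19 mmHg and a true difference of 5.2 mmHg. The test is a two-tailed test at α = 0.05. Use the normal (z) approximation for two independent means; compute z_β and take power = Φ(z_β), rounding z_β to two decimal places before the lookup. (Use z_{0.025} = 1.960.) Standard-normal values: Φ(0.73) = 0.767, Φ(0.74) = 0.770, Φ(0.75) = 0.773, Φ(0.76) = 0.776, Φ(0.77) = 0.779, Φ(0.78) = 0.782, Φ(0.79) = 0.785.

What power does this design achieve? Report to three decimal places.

z_β = δ·√(n/(σ₁²+σ₂²)) − z_{α/2}
    = 5.2 · √(128/461) − 1.960
    = 5.2 · 0.52693 − 1.960
    = 2.7400 − 1.960 = 0.7800 → 0.78
Power = Φ(0.78) = 0.782.

Power ≈ 0.782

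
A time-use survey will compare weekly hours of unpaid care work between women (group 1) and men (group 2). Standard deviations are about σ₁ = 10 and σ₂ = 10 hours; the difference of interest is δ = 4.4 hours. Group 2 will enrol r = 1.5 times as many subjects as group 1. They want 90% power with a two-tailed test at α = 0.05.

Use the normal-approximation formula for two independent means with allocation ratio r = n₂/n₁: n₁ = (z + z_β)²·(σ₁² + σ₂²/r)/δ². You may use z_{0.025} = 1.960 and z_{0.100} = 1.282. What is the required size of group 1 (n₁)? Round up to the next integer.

n₁ = 91

n₁ = (z_{α/2} + z_β)² · (σ₁² + σ₂²/r) / δ²
   = (1.960 + 1.282)² · (10² + 10²/1.5) / 4.4²
   = 10.5106 · (100 + 66.6667) / 19.36
   = 10.5106 · 166.6667 / 19.36
   = 90.48
Round up → n₁ = 91; n₂ = r·n₁ = 1.5 × 91 = 137.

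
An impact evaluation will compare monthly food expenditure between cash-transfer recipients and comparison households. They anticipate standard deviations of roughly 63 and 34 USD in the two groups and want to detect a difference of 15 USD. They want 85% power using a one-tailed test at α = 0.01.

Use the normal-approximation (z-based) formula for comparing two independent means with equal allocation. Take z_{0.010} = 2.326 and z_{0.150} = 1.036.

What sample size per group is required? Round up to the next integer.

n = (z_α + z_β)² · (σ₁² + σ₂²) / δ²
  = (2.326 + 1.036)² · (63² + 34² = 5125) / 15²
  = 11.3030 · 5125 / 225
  = 257.46
Round up → n = 258 per group.

n = 258 per group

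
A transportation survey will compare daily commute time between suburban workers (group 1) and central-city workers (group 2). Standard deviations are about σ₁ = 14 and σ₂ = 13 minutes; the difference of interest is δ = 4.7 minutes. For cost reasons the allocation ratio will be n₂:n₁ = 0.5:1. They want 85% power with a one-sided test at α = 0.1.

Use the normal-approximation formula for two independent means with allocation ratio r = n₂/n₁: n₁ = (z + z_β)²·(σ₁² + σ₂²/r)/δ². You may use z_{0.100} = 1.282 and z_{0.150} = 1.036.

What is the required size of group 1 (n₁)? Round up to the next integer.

n₁ = (z_α + z_β)² · (σ₁² + σ₂²/r) / δ²
   = (1.282 + 1.036)² · (14² + 13²/0.5) / 4.7²
   = 5.3731 · (196 + 338) / 22.09
   = 5.3731 · 534 / 22.09
   = 129.89
Round up → n₁ = 130; n₂ = r·n₁ = 0.5 × 130 = 65.

n₁ = 130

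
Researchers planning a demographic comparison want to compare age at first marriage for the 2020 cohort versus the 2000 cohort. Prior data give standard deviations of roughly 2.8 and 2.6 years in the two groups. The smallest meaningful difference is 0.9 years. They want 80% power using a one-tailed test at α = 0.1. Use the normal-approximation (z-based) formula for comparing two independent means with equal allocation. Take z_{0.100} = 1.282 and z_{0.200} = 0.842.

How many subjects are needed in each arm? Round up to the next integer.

n = 82 per group

n = (z_α + z_β)² · (σ₁² + σ₂²) / δ²
  = (1.282 + 0.842)² · (2.8² + 2.6² = 14.6) / 0.9²
  = 4.5114 · 14.6 / 0.81
  = 81.32
Round up → n = 82 per group.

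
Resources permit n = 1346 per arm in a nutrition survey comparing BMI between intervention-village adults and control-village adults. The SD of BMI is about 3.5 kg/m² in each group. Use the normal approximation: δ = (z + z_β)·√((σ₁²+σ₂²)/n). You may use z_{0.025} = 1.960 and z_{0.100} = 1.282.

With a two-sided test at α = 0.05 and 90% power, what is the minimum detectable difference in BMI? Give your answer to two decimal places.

δ = (z_{α/2} + z_β) · √((σ₁²+σ₂²)/n)
  = (1.960 + 1.282) · √(24.5/1346)
  = 3.242 · √0.0182
  = 3.242 · 0.1349
  = 0.4374

Minimum detectable difference ≈ 0.44 kg/m²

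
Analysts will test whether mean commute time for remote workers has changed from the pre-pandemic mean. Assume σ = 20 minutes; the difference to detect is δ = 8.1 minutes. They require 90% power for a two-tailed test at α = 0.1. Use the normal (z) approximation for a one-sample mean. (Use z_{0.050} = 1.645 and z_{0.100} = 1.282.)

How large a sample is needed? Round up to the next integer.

n = (z_{α/2} + z_β)² · σ² / δ²
  = (1.645 + 1.282)² · 20² / 8.1²
  = 8.5673 · 400 / 65.61
  = 52.23
Round up → n = 53.

n = 53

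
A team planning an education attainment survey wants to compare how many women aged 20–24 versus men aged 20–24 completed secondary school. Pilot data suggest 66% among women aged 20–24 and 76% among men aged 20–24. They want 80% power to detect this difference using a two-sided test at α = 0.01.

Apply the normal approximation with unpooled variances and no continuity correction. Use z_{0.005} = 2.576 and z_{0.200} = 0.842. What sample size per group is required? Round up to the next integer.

n = (z_{α/2} + z_β)² · [p₁(1−p₁) + p₂(1−p₂)] / (p₁ − p₂)²
  = (2.576 + 0.842)² · (0.66·0.34 + 0.76·0.24) / (-0.10)²
  = (3.418)² · (0.2244 + 0.1824) / 0.0100
  = 11.6827 · 0.4068 / 0.0100
  = 475.25
Round up → n = 476 per group.

n = 476 per group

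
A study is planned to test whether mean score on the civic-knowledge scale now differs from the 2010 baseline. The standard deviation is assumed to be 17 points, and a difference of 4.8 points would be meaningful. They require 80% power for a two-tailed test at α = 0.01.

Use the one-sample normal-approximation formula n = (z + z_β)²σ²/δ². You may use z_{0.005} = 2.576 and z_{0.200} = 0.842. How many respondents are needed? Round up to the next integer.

n = (z_{α/2} + z_β)² · σ² / δ²
  = (2.576 + 0.842)² · 17² / 4.8²
  = 11.6827 · 289 / 23.04
  = 146.54
Round up → n = 147.

n = 147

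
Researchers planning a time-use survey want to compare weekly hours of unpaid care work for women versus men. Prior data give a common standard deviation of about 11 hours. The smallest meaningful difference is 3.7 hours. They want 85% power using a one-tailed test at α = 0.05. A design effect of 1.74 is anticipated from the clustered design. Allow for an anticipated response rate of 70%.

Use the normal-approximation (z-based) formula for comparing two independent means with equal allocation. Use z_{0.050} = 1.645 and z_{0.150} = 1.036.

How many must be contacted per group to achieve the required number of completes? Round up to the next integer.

n = (z_α + z_β)² · (σ₁² + σ₂²) / δ²
  = (1.645 + 1.036)² · (2·11² = 242) / 3.7²
  = 7.1878 · 242 / 13.69
  = 127.06
Design effect: 1.74 × 127.06 = 221.08.
Adjust for 70% response: 221.08 / 0.70 = 315.83.
Round up → n = 316 per group.

n = 316 per group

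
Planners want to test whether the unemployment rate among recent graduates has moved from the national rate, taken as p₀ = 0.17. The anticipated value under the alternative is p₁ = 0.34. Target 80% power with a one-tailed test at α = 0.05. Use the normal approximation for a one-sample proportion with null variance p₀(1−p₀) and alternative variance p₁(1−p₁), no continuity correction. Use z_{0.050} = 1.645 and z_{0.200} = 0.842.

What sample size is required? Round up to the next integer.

n = [z_α·√(p₀q₀) + z_β·√(p₁q₁)]² / (p₁ − p₀)²
  = [1.645·√(0.17·0.83) + 0.842·√(0.34·0.66)]² / (0.17)²
  = [1.645·0.3756 + 0.842·0.4737]² / 0.0289
  = [1.0168]² / 0.0289
  = 35.77
Round up → n = 36.

n = 36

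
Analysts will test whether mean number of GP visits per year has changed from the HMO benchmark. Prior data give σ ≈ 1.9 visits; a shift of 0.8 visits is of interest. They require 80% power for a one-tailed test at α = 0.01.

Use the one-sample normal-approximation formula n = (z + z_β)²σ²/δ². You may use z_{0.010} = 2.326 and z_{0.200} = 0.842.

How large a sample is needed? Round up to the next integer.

n = (z_α + z_β)² · σ² / δ²
  = (2.326 + 0.842)² · 1.9² / 0.8²
  = 10.0362 · 3.61 / 0.64
  = 56.61
Round up → n = 57.

n = 57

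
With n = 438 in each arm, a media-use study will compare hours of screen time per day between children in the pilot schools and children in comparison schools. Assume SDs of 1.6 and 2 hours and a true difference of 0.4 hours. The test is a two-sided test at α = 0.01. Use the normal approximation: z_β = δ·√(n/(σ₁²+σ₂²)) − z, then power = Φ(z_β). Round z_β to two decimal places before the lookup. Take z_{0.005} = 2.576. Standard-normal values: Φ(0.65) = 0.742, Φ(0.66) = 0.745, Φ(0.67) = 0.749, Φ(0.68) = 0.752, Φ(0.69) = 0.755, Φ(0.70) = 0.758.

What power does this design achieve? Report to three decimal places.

z_β = δ·√(n/(σ₁²+σ₂²)) − z_{α/2}
    = 0.4 · √(438/6.56) − 2.576
    = 0.4 · 8.17119 − 2.576
    = 3.2685 − 2.576 = 0.6925 → 0.69
Power = Φ(0.69) = 0.755.

Power ≈ 0.755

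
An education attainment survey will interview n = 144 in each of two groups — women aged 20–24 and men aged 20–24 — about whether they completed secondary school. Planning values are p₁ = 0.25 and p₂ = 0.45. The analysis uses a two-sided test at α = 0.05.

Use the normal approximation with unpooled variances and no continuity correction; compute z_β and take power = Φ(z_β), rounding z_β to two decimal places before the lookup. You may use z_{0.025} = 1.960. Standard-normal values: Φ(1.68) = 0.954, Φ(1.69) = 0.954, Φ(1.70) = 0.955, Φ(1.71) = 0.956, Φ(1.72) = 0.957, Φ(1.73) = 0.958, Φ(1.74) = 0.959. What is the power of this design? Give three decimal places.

z_β = |p₁−p₂|·√(n/[p₁q₁+p₂q₂]) − z_{α/2}
    = 0.20 · √(144/0.4350) − 1.960
    = 0.20 · 18.1944 − 1.960
    = 3.6389 − 1.960 = 1.6789 → 1.68
Power = Φ(1.68) = 0.954.

Power ≈ 0.954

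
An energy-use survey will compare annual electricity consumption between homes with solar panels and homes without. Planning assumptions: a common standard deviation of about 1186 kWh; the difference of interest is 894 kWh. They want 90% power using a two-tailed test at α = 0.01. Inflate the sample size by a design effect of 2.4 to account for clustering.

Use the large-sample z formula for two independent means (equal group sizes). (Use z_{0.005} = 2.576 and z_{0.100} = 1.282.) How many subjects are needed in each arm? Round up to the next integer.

n = (z_{α/2} + z_β)² · (σ₁² + σ₂²) / δ²
  = (2.576 + 1.282)² · (2·1186² = 2813192) / 894²
  = 14.8842 · 2813192 / 799236
  = 52.39
Design effect: 2.4 × 52.39 = 125.74.
Round up → n = 126 per group.

n = 126 per group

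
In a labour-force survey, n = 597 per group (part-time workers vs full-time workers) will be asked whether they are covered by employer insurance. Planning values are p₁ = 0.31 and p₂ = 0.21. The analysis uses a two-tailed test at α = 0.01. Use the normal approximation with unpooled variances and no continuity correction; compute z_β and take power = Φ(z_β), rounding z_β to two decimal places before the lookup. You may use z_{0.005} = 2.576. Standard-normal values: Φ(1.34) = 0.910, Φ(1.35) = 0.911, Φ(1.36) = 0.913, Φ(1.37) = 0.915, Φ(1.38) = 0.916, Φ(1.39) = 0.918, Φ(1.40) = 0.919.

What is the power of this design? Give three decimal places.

z_β = |p₁−p₂|·√(n/[p₁q₁+p₂q₂]) − z_{α/2}
    = 0.10 · √(597/0.3798) − 2.576
    = 0.10 · 39.6469 − 2.576
    = 3.9647 − 2.576 = 1.3887 → 1.39
Power = Φ(1.39) = 0.918.

Power ≈ 0.918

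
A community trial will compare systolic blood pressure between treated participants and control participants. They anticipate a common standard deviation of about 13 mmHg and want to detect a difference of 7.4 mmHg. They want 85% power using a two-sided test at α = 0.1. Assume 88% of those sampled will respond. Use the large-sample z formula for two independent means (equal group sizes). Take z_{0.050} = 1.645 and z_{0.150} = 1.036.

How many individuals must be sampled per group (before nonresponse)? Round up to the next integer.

n = (z_{α/2} + z_β)² · (σ₁² + σ₂²) / δ²
  = (1.645 + 1.036)² · (2·13² = 338) / 7.4²
  = 7.1878 · 338 / 54.76
  = 44.37
Adjust for 88% response: 44.37 / 0.88 = 50.42.
Round up → n = 51 per group.

n = 51 per group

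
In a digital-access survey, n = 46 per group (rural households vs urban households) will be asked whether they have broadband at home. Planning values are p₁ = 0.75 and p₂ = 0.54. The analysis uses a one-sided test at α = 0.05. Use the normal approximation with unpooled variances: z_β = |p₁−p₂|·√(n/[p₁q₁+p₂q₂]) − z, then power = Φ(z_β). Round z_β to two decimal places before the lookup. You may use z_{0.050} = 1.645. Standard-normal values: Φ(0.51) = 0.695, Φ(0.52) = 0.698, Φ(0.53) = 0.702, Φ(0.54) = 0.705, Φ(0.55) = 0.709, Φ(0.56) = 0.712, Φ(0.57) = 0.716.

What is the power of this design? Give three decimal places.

z_β = |p₁−p₂|·√(n/[p₁q₁+p₂q₂]) − z_α
    = 0.21 · √(46/0.4359) − 1.645
    = 0.21 · 10.2727 − 1.645
    = 2.1573 − 1.645 = 0.5123 → 0.51
Power = Φ(0.51) = 0.695.

Power ≈ 0.695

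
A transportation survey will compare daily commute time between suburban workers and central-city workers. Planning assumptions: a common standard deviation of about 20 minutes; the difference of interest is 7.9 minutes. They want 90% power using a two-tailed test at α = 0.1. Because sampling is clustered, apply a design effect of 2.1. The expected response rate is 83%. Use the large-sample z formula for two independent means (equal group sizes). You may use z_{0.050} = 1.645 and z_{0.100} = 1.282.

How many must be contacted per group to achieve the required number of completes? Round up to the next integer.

n = 278 per group

n = (z_{α/2} + z_β)² · (σ₁² + σ₂²) / δ²
  = (1.645 + 1.282)² · (2·20² = 800) / 7.9²
  = 8.5673 · 800 / 62.41
  = 109.82
Design effect: 2.1 × 109.82 = 230.62.
Adjust for 83% response: 230.62 / 0.83 = 277.86.
Round up → n = 278 per group.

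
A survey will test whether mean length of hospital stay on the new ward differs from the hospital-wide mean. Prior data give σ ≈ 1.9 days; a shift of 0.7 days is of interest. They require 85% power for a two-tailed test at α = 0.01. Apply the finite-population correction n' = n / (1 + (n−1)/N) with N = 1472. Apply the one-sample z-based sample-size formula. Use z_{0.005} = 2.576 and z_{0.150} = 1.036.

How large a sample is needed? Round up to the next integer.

n = 91

n = (z_{α/2} + z_β)² · σ² / δ²
  = (2.576 + 1.036)² · 1.9² / 0.7²
  = 13.0465 · 3.61 / 0.49
  = 96.12
Finite-population correction (N = 1472): 96.12 / (1 + (96.12 − 1)/1472) = 90.28.
Round up → n = 91.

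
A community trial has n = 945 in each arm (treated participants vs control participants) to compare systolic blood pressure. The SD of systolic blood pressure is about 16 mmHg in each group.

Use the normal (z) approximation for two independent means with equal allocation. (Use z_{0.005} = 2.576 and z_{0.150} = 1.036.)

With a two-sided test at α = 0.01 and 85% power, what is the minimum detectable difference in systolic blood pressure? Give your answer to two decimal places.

δ = (z_{α/2} + z_β) · √((σ₁²+σ₂²)/n)
  = (2.576 + 1.036) · √(512/945)
  = 3.612 · √0.5418
  = 3.612 · 0.7361
  = 2.6587

Minimum detectable difference ≈ 2.66 mmHg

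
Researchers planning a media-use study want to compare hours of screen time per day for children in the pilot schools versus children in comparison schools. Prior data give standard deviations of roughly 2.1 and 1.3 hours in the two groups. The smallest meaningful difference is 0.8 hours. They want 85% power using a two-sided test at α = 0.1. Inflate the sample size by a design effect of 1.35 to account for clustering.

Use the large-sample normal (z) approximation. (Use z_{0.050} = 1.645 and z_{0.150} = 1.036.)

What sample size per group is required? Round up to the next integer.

n = 93 per group

n = (z_{α/2} + z_β)² · (σ₁² + σ₂²) / δ²
  = (1.645 + 1.036)² · (2.1² + 1.3² = 6.1) / 0.8²
  = 7.1878 · 6.1 / 0.64
  = 68.51
Design effect: 1.35 × 68.51 = 92.49.
Round up → n = 93 per group.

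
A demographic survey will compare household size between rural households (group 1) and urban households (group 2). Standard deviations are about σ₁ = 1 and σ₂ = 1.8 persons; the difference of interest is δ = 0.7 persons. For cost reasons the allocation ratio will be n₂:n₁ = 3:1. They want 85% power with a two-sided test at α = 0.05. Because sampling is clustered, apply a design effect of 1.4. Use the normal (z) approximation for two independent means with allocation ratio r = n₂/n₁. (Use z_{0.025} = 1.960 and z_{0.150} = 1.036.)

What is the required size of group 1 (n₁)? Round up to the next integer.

n₁ = (z_{α/2} + z_β)² · (σ₁² + σ₂²/r) / δ²
   = (1.960 + 1.036)² · (1² + 1.8²/3) / 0.7²
   = 8.9760 · (1 + 1.08) / 0.49
   = 8.9760 · 2.08 / 0.49
   = 38.10
Design effect: 1.4 × 38.10 = 53.34.
Round up → n₁ = 54; n₂ = r·n₁ = 3 × 54 = 162.

n₁ = 54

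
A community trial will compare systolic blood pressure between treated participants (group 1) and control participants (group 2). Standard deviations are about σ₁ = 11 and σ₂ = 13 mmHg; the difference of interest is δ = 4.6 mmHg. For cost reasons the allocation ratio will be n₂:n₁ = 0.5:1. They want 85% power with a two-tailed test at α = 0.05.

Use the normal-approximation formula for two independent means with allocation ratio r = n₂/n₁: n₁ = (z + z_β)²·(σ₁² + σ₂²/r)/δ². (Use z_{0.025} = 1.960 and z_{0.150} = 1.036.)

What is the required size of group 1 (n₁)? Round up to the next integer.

n₁ = 195

n₁ = (z_{α/2} + z_β)² · (σ₁² + σ₂²/r) / δ²
   = (1.960 + 1.036)² · (11² + 13²/0.5) / 4.6²
   = 8.9760 · (121 + 338) / 21.16
   = 8.9760 · 459 / 21.16
   = 194.71
Round up → n₁ = 195; n₂ = r·n₁ = 0.5 × 195 = 98.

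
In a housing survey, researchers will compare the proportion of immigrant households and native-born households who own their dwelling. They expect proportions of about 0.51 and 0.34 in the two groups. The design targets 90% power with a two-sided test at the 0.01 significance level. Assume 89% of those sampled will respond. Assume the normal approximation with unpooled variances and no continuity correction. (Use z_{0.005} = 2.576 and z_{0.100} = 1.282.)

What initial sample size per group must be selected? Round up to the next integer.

n = (z_{α/2} + z_β)² · [p₁(1−p₁) + p₂(1−p₂)] / (p₁ − p₂)²
  = (2.576 + 1.282)² · (0.51·0.49 + 0.34·0.66) / (0.17)²
  = (3.858)² · (0.2499 + 0.2244) / 0.0289
  = 14.8842 · 0.4743 / 0.0289
  = 244.28
Adjust for 89% response: 244.28 / 0.89 = 274.47.
Round up → n = 275 per group.

n = 275 per group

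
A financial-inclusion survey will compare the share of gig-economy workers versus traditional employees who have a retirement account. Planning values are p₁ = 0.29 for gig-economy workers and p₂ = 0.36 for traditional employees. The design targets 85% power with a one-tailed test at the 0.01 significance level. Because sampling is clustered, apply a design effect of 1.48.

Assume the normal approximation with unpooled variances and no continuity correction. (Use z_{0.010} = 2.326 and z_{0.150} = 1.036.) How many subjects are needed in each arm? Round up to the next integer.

n = (z_α + z_β)² · [p₁(1−p₁) + p₂(1−p₂)] / (p₁ − p₂)²
  = (2.326 + 1.036)² · (0.29·0.71 + 0.36·0.64) / (-0.07)²
  = (3.362)² · (0.2059 + 0.2304) / 0.0049
  = 11.3030 · 0.4363 / 0.0049
  = 1006.43
Design effect: 1.48 × 1006.43 = 1489.52.
Round up → n = 1490 per group.

n = 1490 per group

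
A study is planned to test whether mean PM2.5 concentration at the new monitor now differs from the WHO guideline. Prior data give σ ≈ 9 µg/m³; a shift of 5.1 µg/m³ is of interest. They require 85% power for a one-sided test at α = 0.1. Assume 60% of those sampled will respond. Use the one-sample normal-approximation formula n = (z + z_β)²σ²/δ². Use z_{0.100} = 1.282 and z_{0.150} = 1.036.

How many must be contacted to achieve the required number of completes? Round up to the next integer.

n = (z_α + z_β)² · σ² / δ²
  = (1.282 + 1.036)² · 9² / 5.1²
  = 5.3731 · 81 / 26.01
  = 16.73
Adjust for 60% response: 16.73 / 0.60 = 27.89.
Round up → n = 28.

n = 28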